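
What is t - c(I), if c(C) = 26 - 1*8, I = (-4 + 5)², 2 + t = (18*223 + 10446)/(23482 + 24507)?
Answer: -945320/47989 ≈ -19.699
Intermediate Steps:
t = -81518/47989 (t = -2 + (18*223 + 10446)/(23482 + 24507) = -2 + (4014 + 10446)/47989 = -2 + 14460*(1/47989) = -2 + 14460/47989 = -81518/47989 ≈ -1.6987)
I = 1 (I = 1² = 1)
c(C) = 18 (c(C) = 26 - 8 = 18)
t - c(I) = -81518/47989 - 1*18 = -81518/47989 - 18 = -945320/47989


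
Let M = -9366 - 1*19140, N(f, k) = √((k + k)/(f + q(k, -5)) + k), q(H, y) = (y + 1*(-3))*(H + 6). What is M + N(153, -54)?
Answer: -28506 + 21*I*√3938/179 ≈ -28506.0 + 7.3621*I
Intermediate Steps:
q(H, y) = (-3 + y)*(6 + H) (q(H, y) = (y - 3)*(6 + H) = (-3 + y)*(6 + H))
N(f, k) = √(k + 2*k/(-48 + f - 8*k)) (N(f, k) = √((k + k)/(f + (-18 - 3*k + 6*(-5) + k*(-5))) + k) = √((2*k)/(f + (-18 - 3*k - 30 - 5*k)) + k) = √((2*k)/(f + (-48 - 8*k)) + k) = √((2*k)/(-48 + f - 8*k) + k) = √(2*k/(-48 + f - 8*k) + k) = √(k + 2*k/(-48 + f - 8*k)))
M = -28506 (M = -9366 - 19140 = -28506)
M + N(153, -54) = -28506 + √(-54*(-46 + 153 - 8*(-54))/(-48 + 153 - 8*(-54))) = -28506 + √(-54*(-46 + 153 + 432)/(-48 + 153 + 432)) = -28506 + √(-54*539/537) = -28506 + √(-54*1/537*539) = -28506 + √(-9702/179) = -28506 + 21*I*√3938/179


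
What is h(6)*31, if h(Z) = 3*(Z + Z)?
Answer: 1116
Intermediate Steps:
h(Z) = 6*Z (h(Z) = 3*(2*Z) = 6*Z)
h(6)*31 = (6*6)*31 = 36*31 = 1116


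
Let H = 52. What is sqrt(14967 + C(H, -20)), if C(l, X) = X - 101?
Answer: sqrt(14846) ≈ 121.84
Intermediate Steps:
C(l, X) = -101 + X
sqrt(14967 + C(H, -20)) = sqrt(14967 + (-101 - 20)) = sqrt(14967 - 121) = sqrt(14846)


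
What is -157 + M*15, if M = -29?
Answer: -592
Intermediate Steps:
-157 + M*15 = -157 - 29*15 = -157 - 435 = -592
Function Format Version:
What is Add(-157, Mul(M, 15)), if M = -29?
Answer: -592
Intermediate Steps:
Add(-157, Mul(M, 15)) = Add(-157, Mul(-29, 15)) = Add(-157, -435) = -592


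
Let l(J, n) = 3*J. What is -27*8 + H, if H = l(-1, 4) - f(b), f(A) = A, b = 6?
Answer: -225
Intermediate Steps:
H = -9 (H = 3*(-1) - 1*6 = -3 - 6 = -9)
-27*8 + H = -27*8 - 9 = -216 - 9 = -225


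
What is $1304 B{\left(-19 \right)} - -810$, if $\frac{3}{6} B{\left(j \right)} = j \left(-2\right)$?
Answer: $99914$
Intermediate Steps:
$B{\left(j \right)} = - 4 j$ ($B{\left(j \right)} = 2 j \left(-2\right) = 2 \left(- 2 j\right) = - 4 j$)
$1304 B{\left(-19 \right)} - -810 = 1304 \left(\left(-4\right) \left(-19\right)\right) - -810 = 1304 \cdot 76 + 810 = 99104 + 810 = 99914$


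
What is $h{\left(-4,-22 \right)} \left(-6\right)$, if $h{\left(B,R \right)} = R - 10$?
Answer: $192$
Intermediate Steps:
$h{\left(B,R \right)} = -10 + R$ ($h{\left(B,R \right)} = R - 10 = -10 + R$)
$h{\left(-4,-22 \right)} \left(-6\right) = \left(-10 - 22\right) \left(-6\right) = \left(-32\right) \left(-6\right) = 192$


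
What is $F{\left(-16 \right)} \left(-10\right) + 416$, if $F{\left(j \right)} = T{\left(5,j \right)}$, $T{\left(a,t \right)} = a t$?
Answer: $1216$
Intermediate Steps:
$F{\left(j \right)} = 5 j$
$F{\left(-16 \right)} \left(-10\right) + 416 = 5 \left(-16\right) \left(-10\right) + 416 = \left(-80\right) \left(-10\right) + 416 = 800 + 416 = 1216$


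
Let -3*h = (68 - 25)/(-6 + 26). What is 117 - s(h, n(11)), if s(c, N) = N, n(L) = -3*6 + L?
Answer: 124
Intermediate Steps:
h = -43/60 (h = -(68 - 25)/(3*(-6 + 26)) = -43/(3*20) = -⅓*43/20 = -43/60 ≈ -0.71667)
n(L) = -18 + L
117 - s(h, n(11)) = 117 - (-18 + 11) = 117 - 1*(-7) = 117 + 7 = 124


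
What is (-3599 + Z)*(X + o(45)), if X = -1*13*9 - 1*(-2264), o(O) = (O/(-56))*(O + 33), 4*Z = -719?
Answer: -882126515/112 ≈ -7.8761e+6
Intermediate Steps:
Z = -719/4 (Z = (¼)*(-719) = -719/4 ≈ -179.75)
o(O) = -O*(33 + O)/56 (o(O) = (O*(-1/56))*(33 + O) = (-O/56)*(33 + O) = -O*(33 + O)/56)
X = 2147 (X = -13*9 + 2264 = -117 + 2264 = 2147)
(-3599 + Z)*(X + o(45)) = (-3599 - 719/4)*(2147 - 1/56*45*(33 + 45)) = -15115*(2147 - 1/56*45*78)/4 = -15115*(2147 - 1755/28)/4 = -15115/4*58361/28 = -882126515/112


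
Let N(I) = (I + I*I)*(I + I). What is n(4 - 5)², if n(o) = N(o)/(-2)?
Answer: 0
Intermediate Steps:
N(I) = 2*I*(I + I²) (N(I) = (I + I²)*(2*I) = 2*I*(I + I²))
n(o) = -o²*(1 + o) (n(o) = (2*o²*(1 + o))/(-2) = (2*o²*(1 + o))*(-½) = -o²*(1 + o))
n(4 - 5)² = ((4 - 5)²*(-1 - (4 - 5)))² = ((-1)²*(-1 - 1*(-1)))² = (1*(-1 + 1))² = (1*0)² = 0² = 0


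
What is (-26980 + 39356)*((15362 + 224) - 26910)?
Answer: -140145824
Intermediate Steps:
(-26980 + 39356)*((15362 + 224) - 26910) = 12376*(15586 - 26910) = 12376*(-11324) = -140145824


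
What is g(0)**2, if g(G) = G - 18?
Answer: 324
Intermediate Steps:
g(G) = -18 + G
g(0)**2 = (-18 + 0)**2 = (-18)**2 = 324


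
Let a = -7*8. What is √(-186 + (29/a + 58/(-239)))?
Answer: I*√8363671638/6692 ≈ 13.666*I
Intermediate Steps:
a = -56
√(-186 + (29/a + 58/(-239))) = √(-186 + (29/(-56) + 58/(-239))) = √(-186 + (29*(-1/56) + 58*(-1/239))) = √(-186 + (-29/56 - 58/239)) = √(-186 - 10179/13384) = √(-2499603/13384) = I*√8363671638/6692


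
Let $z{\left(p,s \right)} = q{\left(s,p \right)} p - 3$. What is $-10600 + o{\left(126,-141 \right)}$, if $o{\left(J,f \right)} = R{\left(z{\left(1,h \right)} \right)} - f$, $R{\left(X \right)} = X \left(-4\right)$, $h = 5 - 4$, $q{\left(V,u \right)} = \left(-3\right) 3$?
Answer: $-10411$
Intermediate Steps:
$q{\left(V,u \right)} = -9$
$h = 1$
$z{\left(p,s \right)} = -3 - 9 p$ ($z{\left(p,s \right)} = - 9 p - 3 = -3 - 9 p$)
$R{\left(X \right)} = - 4 X$
$o{\left(J,f \right)} = 48 - f$ ($o{\left(J,f \right)} = - 4 \left(-3 - 9\right) - f = \left(-4\right) \left(-12\right) - f = 48 - f$)
$-10600 + o{\left(126,-141 \right)} = -10600 + \left(48 - -141\right) = -10600 + \left(48 + 141\right) = -10600 + 189 = -10411$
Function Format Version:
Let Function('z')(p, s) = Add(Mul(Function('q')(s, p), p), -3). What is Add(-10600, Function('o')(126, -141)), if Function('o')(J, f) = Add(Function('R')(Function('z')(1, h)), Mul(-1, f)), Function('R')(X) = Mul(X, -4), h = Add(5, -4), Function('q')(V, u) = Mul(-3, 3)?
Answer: -10411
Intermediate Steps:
Function('q')(V, u) = -9
h = 1
Function('z')(p, s) = Add(-3, Mul(-9, p)) (Function('z')(p, s) = Add(Mul(-9, p), -3) = Add(-3, Mul(-9, p)))
Function('R')(X) = Mul(-4, X)
Function('o')(J, f) = Add(48, Mul(-1, f)) (Function('o')(J, f) = Add(Mul(-4, Add(-3, Mul(-9, 1))), Mul(-1, f)) = Add(Mul(-4, Add(-3, -9)), Mul(-1, f)) = Add(Mul(-4, -12), Mul(-1, f)) = Add(48, Mul(-1, f)))
Add(-10600, Function('o')(126, -141)) = Add(-10600, Add(48, Mul(-1, -141))) = Add(-10600, Add(48, 141)) = Add(-10600, 189) = -10411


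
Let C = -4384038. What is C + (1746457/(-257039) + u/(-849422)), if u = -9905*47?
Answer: -136741209377759199/31190654494 ≈ -4.3840e+6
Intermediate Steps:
u = -465535
C + (1746457/(-257039) + u/(-849422)) = -4384038 + (1746457/(-257039) - 465535/(-849422)) = -4384038 + (1746457*(-1/257039) - 465535*(-1/849422)) = -4384038 + (-1746457/257039 + 66505/121346) = -4384038 - 194831192427/31190654494 = -136741209377759199/31190654494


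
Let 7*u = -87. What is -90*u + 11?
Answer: 7907/7 ≈ 1129.6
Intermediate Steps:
u = -87/7 (u = (⅐)*(-87) = -87/7 ≈ -12.429)
-90*u + 11 = -90*(-87/7) + 11 = 7830/7 + 11 = 7907/7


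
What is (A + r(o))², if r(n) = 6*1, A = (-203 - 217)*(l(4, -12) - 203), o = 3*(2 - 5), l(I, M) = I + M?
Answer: 7854567876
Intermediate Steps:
o = -9 (o = 3*(-3) = -9)
A = 88620 (A = (-203 - 217)*((4 - 12) - 203) = -420*(-8 - 203) = -420*(-211) = 88620)
r(n) = 6
(A + r(o))² = (88620 + 6)² = 88626² = 7854567876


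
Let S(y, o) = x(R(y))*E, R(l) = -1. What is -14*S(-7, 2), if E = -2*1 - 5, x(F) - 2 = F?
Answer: 98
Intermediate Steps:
x(F) = 2 + F
E = -7 (E = -2 - 5 = -7)
S(y, o) = -7 (S(y, o) = (2 - 1)*(-7) = 1*(-7) = -7)
-14*S(-7, 2) = -14*(-7) = 98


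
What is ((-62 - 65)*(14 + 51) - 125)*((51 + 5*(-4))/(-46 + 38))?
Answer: 64945/2 ≈ 32473.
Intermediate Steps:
((-62 - 65)*(14 + 51) - 125)*((51 + 5*(-4))/(-46 + 38)) = (-127*65 - 125)*((51 - 20)/(-8)) = (-8255 - 125)*(31*(-⅛)) = -8380*(-31/8) = 64945/2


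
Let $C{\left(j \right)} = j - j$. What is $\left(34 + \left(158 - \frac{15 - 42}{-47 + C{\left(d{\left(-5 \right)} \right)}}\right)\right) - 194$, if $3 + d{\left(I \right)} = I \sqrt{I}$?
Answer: $- \frac{121}{47} \approx -2.5745$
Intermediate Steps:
$d{\left(I \right)} = -3 + I^{\frac{3}{2}}$ ($d{\left(I \right)} = -3 + I \sqrt{I} = -3 + I^{\frac{3}{2}}$)
$C{\left(j \right)} = 0$
$\left(34 + \left(158 - \frac{15 - 42}{-47 + C{\left(d{\left(-5 \right)} \right)}}\right)\right) - 194 = \left(34 + \left(158 - \frac{15 - 42}{-47 + 0}\right)\right) - 194 = \left(34 + \left(158 - - \frac{27}{-47}\right)\right) - 194 = \left(34 + \left(158 - \left(-27\right) \left(- \frac{1}{47}\right)\right)\right) - 194 = \left(34 + \left(158 - \frac{27}{47}\right)\right) - 194 = \left(34 + \frac{7399}{47}\right) - 194 = \frac{8997}{47} - 194 = - \frac{121}{47}$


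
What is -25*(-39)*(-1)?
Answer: -975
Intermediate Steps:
-25*(-39)*(-1) = 975*(-1) = -975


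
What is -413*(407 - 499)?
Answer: 37996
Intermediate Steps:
-413*(407 - 499) = -413*(-92) = 37996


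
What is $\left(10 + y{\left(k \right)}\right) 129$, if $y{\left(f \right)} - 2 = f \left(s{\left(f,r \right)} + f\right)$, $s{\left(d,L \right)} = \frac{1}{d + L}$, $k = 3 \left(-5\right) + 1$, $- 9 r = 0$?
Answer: $26961$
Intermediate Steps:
$r = 0$ ($r = \left(- \frac{1}{9}\right) 0 = 0$)
$k = -14$ ($k = -15 + 1 = -14$)
$s{\left(d,L \right)} = \frac{1}{L + d}$
$y{\left(f \right)} = 2 + f \left(f + \frac{1}{f}\right)$ ($y{\left(f \right)} = 2 + f \left(\frac{1}{0 + f} + f\right) = 2 + f \left(\frac{1}{f} + f\right) = 2 + f \left(f + \frac{1}{f}\right)$)
$\left(10 + y{\left(k \right)}\right) 129 = \left(10 + \left(3 + \left(-14\right)^{2}\right)\right) 129 = \left(10 + \left(3 + 196\right)\right) 129 = \left(10 + 199\right) 129 = 209 \cdot 129 = 26961$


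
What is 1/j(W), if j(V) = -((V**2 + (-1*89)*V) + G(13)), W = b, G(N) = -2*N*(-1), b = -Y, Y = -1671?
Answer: -1/2643548 ≈ -3.7828e-7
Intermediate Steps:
b = 1671 (b = -1*(-1671) = 1671)
G(N) = 2*N
W = 1671
j(V) = -26 - V**2 + 89*V (j(V) = -((V**2 + (-1*89)*V) + 2*13) = -((V**2 - 89*V) + 26) = -(26 + V**2 - 89*V) = -26 - V**2 + 89*V)
1/j(W) = 1/(-26 - 1*1671**2 + 89*1671) = 1/(-26 - 1*2792241 + 148719) = 1/(-26 - 2792241 + 148719) = 1/(-2643548) = -1/2643548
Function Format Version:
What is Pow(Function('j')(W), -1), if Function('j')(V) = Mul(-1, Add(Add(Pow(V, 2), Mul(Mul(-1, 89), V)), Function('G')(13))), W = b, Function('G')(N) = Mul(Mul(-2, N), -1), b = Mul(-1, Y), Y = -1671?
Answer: Rational(-1, 2643548) ≈ -3.7828e-7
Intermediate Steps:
b = 1671 (b = Mul(-1, -1671) = 1671)
Function('G')(N) = Mul(2, N)
W = 1671
Function('j')(V) = Add(-26, Mul(-1, Pow(V, 2)), Mul(89, V)) (Function('j')(V) = Mul(-1, Add(Add(Pow(V, 2), Mul(Mul(-1, 89), V)), Mul(2, 13))) = Mul(-1, Add(Add(Pow(V, 2), Mul(-89, V)), 26)) = Mul(-1, Add(26, Pow(V, 2), Mul(-89, V))) = Add(-26, Mul(-1, Pow(V, 2)), Mul(89, V)))
Pow(Function('j')(W), -1) = Pow(Add(-26, Mul(-1, Pow(1671, 2)), Mul(89, 1671)), -1) = Pow(Add(-26, Mul(-1, 2792241), 148719), -1) = Pow(Add(-26, -2792241, 148719), -1) = Pow(-2643548, -1) = Rational(-1, 2643548)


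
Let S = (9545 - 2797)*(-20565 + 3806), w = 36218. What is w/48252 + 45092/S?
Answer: 511713516799/682100718558 ≈ 0.75020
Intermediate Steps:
S = -113089732 (S = 6748*(-16759) = -113089732)
w/48252 + 45092/S = 36218/48252 + 45092/(-113089732) = 36218*(1/48252) + 45092*(-1/113089732) = 18109/24126 - 11273/28272433 = 511713516799/682100718558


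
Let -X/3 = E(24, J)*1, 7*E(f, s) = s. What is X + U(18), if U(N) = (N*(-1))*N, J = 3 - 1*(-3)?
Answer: -2286/7 ≈ -326.57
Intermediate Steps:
J = 6 (J = 3 + 3 = 6)
E(f, s) = s/7
U(N) = -N² (U(N) = (-N)*N = -N²)
X = -18/7 (X = -3*(⅐)*6 = -18/7 ≈ -2.5714)
X + U(18) = -18/7 - 1*18² = -18/7 - 1*324 = -18/7 - 324 = -2286/7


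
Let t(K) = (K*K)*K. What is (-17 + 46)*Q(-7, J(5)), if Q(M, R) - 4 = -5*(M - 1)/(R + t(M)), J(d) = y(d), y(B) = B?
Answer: 19024/169 ≈ 112.57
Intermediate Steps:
t(K) = K³ (t(K) = K²*K = K³)
J(d) = d
Q(M, R) = 4 - 5*(-1 + M)/(R + M³) (Q(M, R) = 4 - 5*(M - 1)/(R + M³) = 4 - 5*(-1 + M)/(R + M³))
(-17 + 46)*Q(-7, J(5)) = (-17 + 46)*((5 - 5*(-7) + 4*5 + 4*(-7)³)/(5 + (-7)³)) = 29*((5 + 35 + 20 + 4*(-343))/(5 - 343)) = 29*((5 + 35 + 20 - 1372)/(-338)) = 29*(-1/338*(-1312)) = 29*(656/169) = 19024/169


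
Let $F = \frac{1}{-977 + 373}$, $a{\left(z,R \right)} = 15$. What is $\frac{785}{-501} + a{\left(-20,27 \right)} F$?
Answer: $- \frac{481655}{302604} \approx -1.5917$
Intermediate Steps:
$F = - \frac{1}{604}$ ($F = \frac{1}{-604} = - \frac{1}{604} \approx -0.0016556$)
$\frac{785}{-501} + a{\left(-20,27 \right)} F = \frac{785}{-501} + 15 \left(- \frac{1}{604}\right) = 785 \left(- \frac{1}{501}\right) - \frac{15}{604} = - \frac{785}{501} - \frac{15}{604} = - \frac{481655}{302604}$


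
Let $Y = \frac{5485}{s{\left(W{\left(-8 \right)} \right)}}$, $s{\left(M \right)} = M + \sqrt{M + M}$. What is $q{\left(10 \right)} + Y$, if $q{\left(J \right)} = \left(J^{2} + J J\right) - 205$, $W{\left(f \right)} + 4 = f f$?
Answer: $\frac{5195}{58} - \frac{1097 \sqrt{30}}{348} \approx 72.303$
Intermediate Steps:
$W{\left(f \right)} = -4 + f^{2}$ ($W{\left(f \right)} = -4 + f f = -4 + f^{2}$)
$s{\left(M \right)} = M + \sqrt{2} \sqrt{M}$ ($s{\left(M \right)} = M + \sqrt{2 M} = M + \sqrt{2} \sqrt{M}$)
$q{\left(J \right)} = -205 + 2 J^{2}$ ($q{\left(J \right)} = \left(J^{2} + J^{2}\right) - 205 = 2 J^{2} - 205 = -205 + 2 J^{2}$)
$Y = \frac{5485}{60 + 2 \sqrt{30}}$ ($Y = \frac{5485}{\left(-4 + \left(-8\right)^{2}\right) + \sqrt{2} \sqrt{-4 + \left(-8\right)^{2}}} = \frac{5485}{\left(-4 + 64\right) + \sqrt{2} \sqrt{-4 + 64}} = \frac{5485}{60 + \sqrt{2} \sqrt{60}} = \frac{5485}{60 + \sqrt{2} \cdot 2 \sqrt{15}} = \frac{5485}{60 + 2 \sqrt{30}} \approx 77.303$)
$q{\left(10 \right)} + Y = \left(-205 + 2 \cdot 10^{2}\right) + \left(\frac{5485}{58} - \frac{1097 \sqrt{30}}{348}\right) = \left(-205 + 2 \cdot 100\right) + \left(\frac{5485}{58} - \frac{1097 \sqrt{30}}{348}\right) = \left(-205 + 200\right) + \left(\frac{5485}{58} - \frac{1097 \sqrt{30}}{348}\right) = -5 + \left(\frac{5485}{58} - \frac{1097 \sqrt{30}}{348}\right) = \frac{5195}{58} - \frac{1097 \sqrt{30}}{348}$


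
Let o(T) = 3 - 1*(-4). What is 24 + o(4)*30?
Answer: 234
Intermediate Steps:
o(T) = 7 (o(T) = 3 + 4 = 7)
24 + o(4)*30 = 24 + 7*30 = 24 + 210 = 234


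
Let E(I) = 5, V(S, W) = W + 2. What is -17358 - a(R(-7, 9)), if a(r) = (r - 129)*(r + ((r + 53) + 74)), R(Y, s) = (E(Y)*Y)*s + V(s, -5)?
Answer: -244881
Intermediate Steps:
V(S, W) = 2 + W
R(Y, s) = -3 + 5*Y*s (R(Y, s) = (5*Y)*s + (2 - 5) = 5*Y*s - 3 = -3 + 5*Y*s)
a(r) = (-129 + r)*(127 + 2*r) (a(r) = (-129 + r)*(r + ((53 + r) + 74)) = (-129 + r)*(r + (127 + r)) = (-129 + r)*(127 + 2*r))
-17358 - a(R(-7, 9)) = -17358 - (-16383 - 131*(-3 + 5*(-7)*9) + 2*(-3 + 5*(-7)*9)²) = -17358 - (-16383 - 131*(-3 - 315) + 2*(-3 - 315)²) = -17358 - (-16383 - 131*(-318) + 2*(-318)²) = -17358 - (-16383 + 41658 + 2*101124) = -17358 - (-16383 + 41658 + 202248) = -17358 - 1*227523 = -17358 - 227523 = -244881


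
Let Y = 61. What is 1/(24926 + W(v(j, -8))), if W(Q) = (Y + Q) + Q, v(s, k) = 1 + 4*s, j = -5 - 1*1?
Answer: 1/24941 ≈ 4.0095e-5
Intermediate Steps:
j = -6 (j = -5 - 1 = -6)
W(Q) = 61 + 2*Q (W(Q) = (61 + Q) + Q = 61 + 2*Q)
1/(24926 + W(v(j, -8))) = 1/(24926 + (61 + 2*(1 + 4*(-6)))) = 1/(24926 + (61 + 2*(1 - 24))) = 1/(24926 + (61 + 2*(-23))) = 1/(24926 + (61 - 46)) = 1/(24926 + 15) = 1/24941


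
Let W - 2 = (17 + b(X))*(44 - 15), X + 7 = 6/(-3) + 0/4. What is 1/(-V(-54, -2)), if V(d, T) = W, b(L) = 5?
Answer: -1/640 ≈ -0.0015625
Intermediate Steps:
X = -9 (X = -7 + (6/(-3) + 0/4) = -7 + (6*(-1/3) + 0*(1/4)) = -7 + (-2 + 0) = -7 - 2 = -9)
W = 640 (W = 2 + (17 + 5)*(44 - 15) = 2 + 22*29 = 2 + 638 = 640)
V(d, T) = 640
1/(-V(-54, -2)) = 1/(-1*640) = 1/(-640) = -1/640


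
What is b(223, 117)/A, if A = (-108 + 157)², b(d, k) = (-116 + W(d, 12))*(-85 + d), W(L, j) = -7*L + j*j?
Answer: -30222/343 ≈ -88.111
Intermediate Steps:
W(L, j) = j² - 7*L (W(L, j) = -7*L + j² = j² - 7*L)
b(d, k) = (-85 + d)*(28 - 7*d) (b(d, k) = (-116 + (12² - 7*d))*(-85 + d) = (-116 + (144 - 7*d))*(-85 + d) = (28 - 7*d)*(-85 + d) = (-85 + d)*(28 - 7*d))
A = 2401 (A = 49² = 2401)
b(223, 117)/A = (-2380 - 7*223² + 623*223)/2401 = (-2380 - 7*49729 + 138929)*(1/2401) = (-2380 - 348103 + 138929)*(1/2401) = -211554*1/2401 = -30222/343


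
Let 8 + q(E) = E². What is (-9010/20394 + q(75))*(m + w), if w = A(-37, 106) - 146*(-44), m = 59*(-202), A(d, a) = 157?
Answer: -33962322092/1133 ≈ -2.9976e+7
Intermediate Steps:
q(E) = -8 + E²
m = -11918
w = 6581 (w = 157 - 146*(-44) = 157 + 6424 = 6581)
(-9010/20394 + q(75))*(m + w) = (-9010/20394 + (-8 + 75²))*(-11918 + 6581) = (-9010*1/20394 + (-8 + 5625))*(-5337) = (-4505/10197 + 5617)*(-5337) = (57272044/10197)*(-5337) = -33962322092/1133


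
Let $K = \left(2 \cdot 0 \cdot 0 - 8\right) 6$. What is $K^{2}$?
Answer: $2304$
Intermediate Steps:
$K = -48$ ($K = \left(0 \cdot 0 - 8\right) 6 = \left(0 - 8\right) 6 = \left(-8\right) 6 = -48$)
$K^{2} = \left(-48\right)^{2} = 2304$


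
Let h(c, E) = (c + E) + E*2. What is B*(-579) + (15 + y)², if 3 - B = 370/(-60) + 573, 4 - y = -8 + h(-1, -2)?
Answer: 655231/2 ≈ 3.2762e+5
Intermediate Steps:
h(c, E) = c + 3*E (h(c, E) = (E + c) + 2*E = c + 3*E)
y = 19 (y = 4 - (-8 + (-1 + 3*(-2))) = 4 - (-8 + (-1 - 6)) = 4 - (-8 - 7) = 4 - 1*(-15) = 4 + 15 = 19)
B = -3383/6 (B = 3 - (370/(-60) + 573) = 3 - (370*(-1/60) + 573) = 3 - (-37/6 + 573) = 3 - 1*3401/6 = 3 - 3401/6 = -3383/6 ≈ -563.83)
B*(-579) + (15 + y)² = -3383/6*(-579) + (15 + 19)² = 652919/2 + 34² = 652919/2 + 1156 = 655231/2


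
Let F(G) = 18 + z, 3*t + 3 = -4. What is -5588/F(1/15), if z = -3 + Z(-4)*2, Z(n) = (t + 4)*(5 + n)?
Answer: -1524/5 ≈ -304.80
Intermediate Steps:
t = -7/3 (t = -1 + (1/3)*(-4) = -1 - 4/3 = -7/3 ≈ -2.3333)
Z(n) = 25/3 + 5*n/3 (Z(n) = (-7/3 + 4)*(5 + n) = 5*(5 + n)/3 = 25/3 + 5*n/3)
z = 1/3 (z = -3 + (25/3 + (5/3)*(-4))*2 = -3 + (25/3 - 20/3)*2 = -3 + (5/3)*2 = -3 + 10/3 = 1/3 ≈ 0.33333)
F(G) = 55/3 (F(G) = 18 + 1/3 = 55/3)
-5588/F(1/15) = -5588/55/3 = -5588*3/55 = -1524/5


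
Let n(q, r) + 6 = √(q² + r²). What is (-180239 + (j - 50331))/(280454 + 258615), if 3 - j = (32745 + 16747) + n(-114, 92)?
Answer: -280053/539069 - 2*√5365/539069 ≈ -0.51978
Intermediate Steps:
n(q, r) = -6 + √(q² + r²)
j = -49483 - 2*√5365 (j = 3 - ((32745 + 16747) + (-6 + √((-114)² + 92²))) = 3 - (49492 + (-6 + √(12996 + 8464))) = 3 - (49492 + (-6 + √21460)) = 3 - (49492 + (-6 + 2*√5365)) = 3 - (49486 + 2*√5365) = 3 + (-49486 - 2*√5365) = -49483 - 2*√5365 ≈ -49630.)
(-180239 + (j - 50331))/(280454 + 258615) = (-180239 + ((-49483 - 2*√5365) - 50331))/(280454 + 258615) = (-180239 + (-99814 - 2*√5365))/539069 = (-280053 - 2*√5365)*(1/539069) = -280053/539069 - 2*√5365/539069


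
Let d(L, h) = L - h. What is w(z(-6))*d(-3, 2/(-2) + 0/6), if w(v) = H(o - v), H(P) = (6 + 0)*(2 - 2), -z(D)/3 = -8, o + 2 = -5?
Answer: 0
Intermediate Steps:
o = -7 (o = -2 - 5 = -7)
z(D) = 24 (z(D) = -3*(-8) = 24)
H(P) = 0 (H(P) = 6*0 = 0)
w(v) = 0
w(z(-6))*d(-3, 2/(-2) + 0/6) = 0*(-3 - (2/(-2) + 0/6)) = 0*(-3 - (2*(-½) + 0*(⅙))) = 0*(-3 - (-1 + 0)) = 0*(-3 - 1*(-1)) = 0*(-3 + 1) = 0*(-2) = 0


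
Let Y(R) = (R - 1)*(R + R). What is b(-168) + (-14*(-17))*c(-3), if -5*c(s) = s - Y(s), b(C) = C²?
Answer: 147546/5 ≈ 29509.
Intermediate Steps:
Y(R) = 2*R*(-1 + R) (Y(R) = (-1 + R)*(2*R) = 2*R*(-1 + R))
c(s) = -s/5 + 2*s*(-1 + s)/5 (c(s) = -(s - 2*s*(-1 + s))/5 = -s/5 + 2*s*(-1 + s)/5)
b(-168) + (-14*(-17))*c(-3) = (-168)² + (-14*(-17))*((⅕)*(-3)*(-3 + 2*(-3))) = 28224 + 238*((⅕)*(-3)*(-3 - 6)) = 28224 + 238*((⅕)*(-3)*(-9)) = 28224 + 238*(27/5) = 28224 + 6426/5 = 147546/5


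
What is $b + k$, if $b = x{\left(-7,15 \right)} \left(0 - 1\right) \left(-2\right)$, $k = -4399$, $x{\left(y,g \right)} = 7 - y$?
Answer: $-4371$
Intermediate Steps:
$b = 28$ ($b = \left(7 - -7\right) \left(0 - 1\right) \left(-2\right) = \left(7 + 7\right) \left(\left(-1\right) \left(-2\right)\right) = 14 \cdot 2 = 28$)
$b + k = 28 - 4399 = -4371$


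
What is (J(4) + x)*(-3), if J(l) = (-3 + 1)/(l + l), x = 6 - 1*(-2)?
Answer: -93/4 ≈ -23.250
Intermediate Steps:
x = 8 (x = 6 + 2 = 8)
J(l) = -1/l (J(l) = -2*1/(2*l) = -1/l)
(J(4) + x)*(-3) = (-1/4 + 8)*(-3) = (-1*¼ + 8)*(-3) = (-¼ + 8)*(-3) = (31/4)*(-3) = -93/4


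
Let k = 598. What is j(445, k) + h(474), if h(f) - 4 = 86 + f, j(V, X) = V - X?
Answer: 411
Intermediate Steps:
h(f) = 90 + f (h(f) = 4 + (86 + f) = 90 + f)
j(445, k) + h(474) = (445 - 1*598) + (90 + 474) = (445 - 598) + 564 = -153 + 564 = 411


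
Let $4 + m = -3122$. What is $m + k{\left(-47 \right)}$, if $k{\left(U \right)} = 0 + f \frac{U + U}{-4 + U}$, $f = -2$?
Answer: $- \frac{159614}{51} \approx -3129.7$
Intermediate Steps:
$m = -3126$ ($m = -4 - 3122 = -3126$)
$k{\left(U \right)} = - \frac{4 U}{-4 + U}$ ($k{\left(U \right)} = 0 - 2 \frac{U + U}{-4 + U} = 0 - 2 \frac{2 U}{-4 + U} = 0 - \frac{4 U}{-4 + U} = - \frac{4 U}{-4 + U}$)
$m + k{\left(-47 \right)} = -3126 - - \frac{188}{-4 - 47} = -3126 - - \frac{188}{-51} = -3126 - \left(-188\right) \left(- \frac{1}{51}\right) = -3126 - \frac{188}{51} = - \frac{159614}{51}$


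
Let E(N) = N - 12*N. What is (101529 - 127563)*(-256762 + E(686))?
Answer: 6880994472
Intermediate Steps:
E(N) = -11*N
(101529 - 127563)*(-256762 + E(686)) = (101529 - 127563)*(-256762 - 11*686) = -26034*(-256762 - 7546) = -26034*(-264308) = 6880994472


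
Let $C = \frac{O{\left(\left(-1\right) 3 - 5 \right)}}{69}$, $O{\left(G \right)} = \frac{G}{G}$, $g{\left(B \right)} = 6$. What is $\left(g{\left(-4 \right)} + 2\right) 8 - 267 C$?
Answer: $\frac{1383}{23} \approx 60.13$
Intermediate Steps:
$O{\left(G \right)} = 1$
$C = \frac{1}{69}$ ($C = 1 \cdot \frac{1}{69} = \frac{1}{69} \approx 0.014493$)
$\left(g{\left(-4 \right)} + 2\right) 8 - 267 C = \left(6 + 2\right) 8 - \frac{89}{23} = 8 \cdot 8 - \frac{89}{23} = 64 - \frac{89}{23} = \frac{1383}{23}$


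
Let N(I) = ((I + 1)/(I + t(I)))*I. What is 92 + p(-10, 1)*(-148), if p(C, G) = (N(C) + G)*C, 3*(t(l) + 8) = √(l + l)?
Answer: 12*(-13113*I + 131*√5)/(√5 + 27*I) ≈ -5777.6 - 608.67*I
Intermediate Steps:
t(l) = -8 + √2*√l/3 (t(l) = -8 + √(l + l)/3 = -8 + √(2*l)/3 = -8 + (√2*√l)/3 = -8 + √2*√l/3)
N(I) = I*(1 + I)/(-8 + I + √2*√I/3) (N(I) = ((I + 1)/(I + (-8 + √2*√I/3)))*I = ((1 + I)/(-8 + I + √2*√I/3))*I = I*(1 + I)/(-8 + I + √2*√I/3))
p(C, G) = C*(G + 3*C*(1 + C)/(-24 + 3*C + √2*√C)) (p(C, G) = (3*C*(1 + C)/(-24 + 3*C + √2*√C) + G)*C = (G + 3*C*(1 + C)/(-24 + 3*C + √2*√C))*C = C*(G + 3*C*(1 + C)/(-24 + 3*C + √2*√C)))
92 + p(-10, 1)*(-148) = 92 - 10*(1 - 10*(1 - 10)/(-8 - 10 + √2*√(-10)/3))*(-148) = 92 - 10*(1 - 10*(-9)/(-8 - 10 + √2*(I*√10)/3))*(-148) = 92 - 10*(1 - 10*(-9)/(-8 - 10 + 2*I*√5/3))*(-148) = 92 - 10*(1 - 10*(-9)/(-18 + 2*I*√5/3))*(-148) = 92 - 10*(1 + 90/(-18 + 2*I*√5/3))*(-148) = 92 + (-10 - 900/(-18 + 2*I*√5/3))*(-148) = 92 + (1480 + 133200/(-18 + 2*I*√5/3)) = 1572 + 133200/(-18 + 2*I*√5/3)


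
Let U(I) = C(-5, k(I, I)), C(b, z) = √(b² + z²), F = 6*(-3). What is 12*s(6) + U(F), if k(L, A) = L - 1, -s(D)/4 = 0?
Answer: √386 ≈ 19.647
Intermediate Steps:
s(D) = 0 (s(D) = -4*0 = 0)
k(L, A) = -1 + L
F = -18
U(I) = √(25 + (-1 + I)²) (U(I) = √((-5)² + (-1 + I)²) = √(25 + (-1 + I)²))
12*s(6) + U(F) = 12*0 + √(25 + (-1 - 18)²) = 0 + √(25 + (-19)²) = 0 + √(25 + 361) = 0 + √386 = √386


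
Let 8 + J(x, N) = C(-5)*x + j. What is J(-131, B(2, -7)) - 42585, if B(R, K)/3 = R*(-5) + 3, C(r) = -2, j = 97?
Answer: -42234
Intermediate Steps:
B(R, K) = 9 - 15*R (B(R, K) = 3*(R*(-5) + 3) = 3*(-5*R + 3) = 3*(3 - 5*R) = 9 - 15*R)
J(x, N) = 89 - 2*x (J(x, N) = -8 + (-2*x + 97) = -8 + (97 - 2*x) = 89 - 2*x)
J(-131, B(2, -7)) - 42585 = (89 - 2*(-131)) - 42585 = (89 + 262) - 42585 = 351 - 42585 = -42234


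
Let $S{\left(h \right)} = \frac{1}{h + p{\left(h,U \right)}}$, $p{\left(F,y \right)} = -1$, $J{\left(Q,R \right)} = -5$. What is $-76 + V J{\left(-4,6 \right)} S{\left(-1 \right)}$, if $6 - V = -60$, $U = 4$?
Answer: $89$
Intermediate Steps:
$V = 66$ ($V = 6 - -60 = 6 + 60 = 66$)
$S{\left(h \right)} = \frac{1}{-1 + h}$ ($S{\left(h \right)} = \frac{1}{h - 1} = \frac{1}{-1 + h}$)
$-76 + V J{\left(-4,6 \right)} S{\left(-1 \right)} = -76 + 66 \left(- \frac{5}{-1 - 1}\right) = -76 + 66 \left(- \frac{5}{-2}\right) = -76 + 66 \left(\left(-5\right) \left(- \frac{1}{2}\right)\right) = -76 + 66 \cdot \frac{5}{2} = -76 + 165 = 89$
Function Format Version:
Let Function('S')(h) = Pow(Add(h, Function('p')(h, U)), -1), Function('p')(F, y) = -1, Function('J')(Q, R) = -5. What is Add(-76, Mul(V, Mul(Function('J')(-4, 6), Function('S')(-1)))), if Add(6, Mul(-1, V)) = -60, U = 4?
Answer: 89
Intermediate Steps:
V = 66 (V = Add(6, Mul(-1, -60)) = Add(6, 60) = 66)
Function('S')(h) = Pow(Add(-1, h), -1) (Function('S')(h) = Pow(Add(h, -1), -1) = Pow(Add(-1, h), -1))
Add(-76, Mul(V, Mul(Function('J')(-4, 6), Function('S')(-1)))) = Add(-76, Mul(66, Mul(-5, Pow(Add(-1, -1), -1)))) = Add(-76, Mul(66, Mul(-5, Pow(-2, -1)))) = Add(-76, Mul(66, Mul(-5, Rational(-1, 2)))) = Add(-76, Mul(66, Rational(5, 2))) = Add(-76, 165) = 89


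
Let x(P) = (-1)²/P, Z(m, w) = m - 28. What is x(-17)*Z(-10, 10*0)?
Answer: 38/17 ≈ 2.2353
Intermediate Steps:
Z(m, w) = -28 + m
x(P) = 1/P
x(-17)*Z(-10, 10*0) = (-28 - 10)/(-17) = -1/17*(-38) = 38/17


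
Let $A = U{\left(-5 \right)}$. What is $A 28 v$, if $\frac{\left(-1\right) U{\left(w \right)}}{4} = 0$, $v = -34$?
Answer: $0$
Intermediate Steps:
$U{\left(w \right)} = 0$ ($U{\left(w \right)} = \left(-4\right) 0 = 0$)
$A = 0$
$A 28 v = 0 \cdot 28 \left(-34\right) = 0 \left(-34\right) = 0$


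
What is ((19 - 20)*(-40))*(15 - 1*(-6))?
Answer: 840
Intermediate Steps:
((19 - 20)*(-40))*(15 - 1*(-6)) = (-1*(-40))*(15 + 6) = 40*21 = 840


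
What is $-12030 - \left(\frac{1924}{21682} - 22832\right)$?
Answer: $\frac{3164960}{293} \approx 10802.0$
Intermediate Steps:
$-12030 - \left(\frac{1924}{21682} - 22832\right) = -12030 - \left(1924 \cdot \frac{1}{21682} - 22832\right) = -12030 - \left(\frac{26}{293} - 22832\right) = -12030 - - \frac{6689750}{293} = -12030 + \frac{6689750}{293} = \frac{3164960}{293}$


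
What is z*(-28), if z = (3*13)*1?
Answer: -1092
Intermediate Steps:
z = 39 (z = 39*1 = 39)
z*(-28) = 39*(-28) = -1092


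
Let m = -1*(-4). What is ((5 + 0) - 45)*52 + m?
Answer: -2076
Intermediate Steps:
m = 4
((5 + 0) - 45)*52 + m = ((5 + 0) - 45)*52 + 4 = (5 - 45)*52 + 4 = -40*52 + 4 = -2080 + 4 = -2076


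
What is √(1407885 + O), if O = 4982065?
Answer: 5*√255598 ≈ 2527.8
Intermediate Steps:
√(1407885 + O) = √(1407885 + 4982065) = √6389950 = 5*√255598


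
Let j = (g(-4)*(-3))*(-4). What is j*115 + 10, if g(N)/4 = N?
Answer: -22070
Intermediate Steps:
g(N) = 4*N
j = -192 (j = ((4*(-4))*(-3))*(-4) = -16*(-3)*(-4) = 48*(-4) = -192)
j*115 + 10 = -192*115 + 10 = -22080 + 10 = -22070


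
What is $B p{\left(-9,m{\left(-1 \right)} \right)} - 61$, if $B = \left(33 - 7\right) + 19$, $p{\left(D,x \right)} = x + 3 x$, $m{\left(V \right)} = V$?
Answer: $-241$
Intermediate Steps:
$p{\left(D,x \right)} = 4 x$
$B = 45$ ($B = 26 + 19 = 45$)
$B p{\left(-9,m{\left(-1 \right)} \right)} - 61 = 45 \cdot 4 \left(-1\right) - 61 = 45 \left(-4\right) - 61 = -180 - 61 = -241$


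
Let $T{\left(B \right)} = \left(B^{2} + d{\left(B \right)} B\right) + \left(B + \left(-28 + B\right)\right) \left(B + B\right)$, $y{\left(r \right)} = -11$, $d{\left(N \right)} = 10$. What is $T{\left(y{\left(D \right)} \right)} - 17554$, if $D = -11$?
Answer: $-16443$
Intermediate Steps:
$T{\left(B \right)} = B^{2} + 10 B + 2 B \left(-28 + 2 B\right)$ ($T{\left(B \right)} = \left(B^{2} + 10 B\right) + \left(B + \left(-28 + B\right)\right) \left(B + B\right) = \left(B^{2} + 10 B\right) + \left(-28 + 2 B\right) 2 B = \left(B^{2} + 10 B\right) + 2 B \left(-28 + 2 B\right) = B^{2} + 10 B + 2 B \left(-28 + 2 B\right)$)
$T{\left(y{\left(D \right)} \right)} - 17554 = - 11 \left(-46 + 5 \left(-11\right)\right) - 17554 = - 11 \left(-46 - 55\right) - 17554 = \left(-11\right) \left(-101\right) - 17554 = 1111 - 17554 = -16443$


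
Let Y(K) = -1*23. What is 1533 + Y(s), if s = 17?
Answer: 1510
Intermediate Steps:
Y(K) = -23
1533 + Y(s) = 1533 - 23 = 1510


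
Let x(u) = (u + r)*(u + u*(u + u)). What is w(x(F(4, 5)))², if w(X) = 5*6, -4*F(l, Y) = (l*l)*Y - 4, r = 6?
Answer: 900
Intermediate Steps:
F(l, Y) = 1 - Y*l²/4 (F(l, Y) = -((l*l)*Y - 4)/4 = -(l²*Y - 4)/4 = -(Y*l² - 4)/4 = -(-4 + Y*l²)/4 = 1 - Y*l²/4)
x(u) = (6 + u)*(u + 2*u²) (x(u) = (u + 6)*(u + u*(u + u)) = (6 + u)*(u + u*(2*u)) = (6 + u)*(u + 2*u²))
w(X) = 30
w(x(F(4, 5)))² = 30² = 900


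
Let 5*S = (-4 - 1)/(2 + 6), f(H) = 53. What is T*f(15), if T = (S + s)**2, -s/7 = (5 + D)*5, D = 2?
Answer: 203812613/64 ≈ 3.1846e+6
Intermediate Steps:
s = -245 (s = -7*(5 + 2)*5 = -49*5 = -7*35 = -245)
S = -1/8 (S = ((-4 - 1)/(2 + 6))/5 = (-5/8)/5 = (-5*1/8)/5 = (1/5)*(-5/8) = -1/8 ≈ -0.12500)
T = 3845521/64 (T = (-1/8 - 245)**2 = (-1961/8)**2 = 3845521/64 ≈ 60086.)
T*f(15) = (3845521/64)*53 = 203812613/64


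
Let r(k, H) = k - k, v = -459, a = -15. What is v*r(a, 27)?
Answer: 0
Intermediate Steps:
r(k, H) = 0
v*r(a, 27) = -459*0 = 0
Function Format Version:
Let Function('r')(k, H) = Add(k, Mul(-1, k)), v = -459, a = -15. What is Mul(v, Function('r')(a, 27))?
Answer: 0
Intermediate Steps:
Function('r')(k, H) = 0
Mul(v, Function('r')(a, 27)) = Mul(-459, 0) = 0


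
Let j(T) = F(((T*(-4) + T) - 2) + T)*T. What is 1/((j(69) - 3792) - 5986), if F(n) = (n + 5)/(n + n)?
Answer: -56/545705 ≈ -0.00010262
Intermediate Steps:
F(n) = (5 + n)/(2*n) (F(n) = (5 + n)/((2*n)) = (5 + n)*(1/(2*n)) = (5 + n)/(2*n))
j(T) = T*(3 - 2*T)/(2*(-2 - 2*T)) (j(T) = ((5 + (((T*(-4) + T) - 2) + T))/(2*(((T*(-4) + T) - 2) + T)))*T = ((5 + (((-4*T + T) - 2) + T))/(2*(((-4*T + T) - 2) + T)))*T = ((5 + ((-3*T - 2) + T))/(2*((-3*T - 2) + T)))*T = ((5 + ((-2 - 3*T) + T))/(2*((-2 - 3*T) + T)))*T = ((5 + (-2 - 2*T))/(2*(-2 - 2*T)))*T = ((3 - 2*T)/(2*(-2 - 2*T)))*T = T*(3 - 2*T)/(2*(-2 - 2*T)))
1/((j(69) - 3792) - 5986) = 1/(((¼)*69*(-3 + 2*69)/(1 + 69) - 3792) - 5986) = 1/(((¼)*69*(-3 + 138)/70 - 3792) - 5986) = 1/(((¼)*69*(1/70)*135 - 3792) - 5986) = 1/((1863/56 - 3792) - 5986) = 1/(-210489/56 - 5986) = 1/(-545705/56) = -56/545705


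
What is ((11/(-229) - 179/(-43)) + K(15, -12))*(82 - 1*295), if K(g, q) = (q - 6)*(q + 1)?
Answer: -423917712/9847 ≈ -43050.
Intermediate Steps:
K(g, q) = (1 + q)*(-6 + q) (K(g, q) = (-6 + q)*(1 + q) = (1 + q)*(-6 + q))
((11/(-229) - 179/(-43)) + K(15, -12))*(82 - 1*295) = ((11/(-229) - 179/(-43)) + (-6 + (-12)**2 - 5*(-12)))*(82 - 1*295) = ((11*(-1/229) - 179*(-1/43)) + (-6 + 144 + 60))*(82 - 295) = ((-11/229 + 179/43) + 198)*(-213) = (40518/9847 + 198)*(-213) = (1990224/9847)*(-213) = -423917712/9847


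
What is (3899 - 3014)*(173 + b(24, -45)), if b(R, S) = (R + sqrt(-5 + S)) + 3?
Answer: 177000 + 4425*I*sqrt(2) ≈ 1.77e+5 + 6257.9*I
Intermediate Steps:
b(R, S) = 3 + R + sqrt(-5 + S)
(3899 - 3014)*(173 + b(24, -45)) = (3899 - 3014)*(173 + (3 + 24 + sqrt(-5 - 45))) = 885*(173 + (3 + 24 + sqrt(-50))) = 885*(173 + (3 + 24 + 5*I*sqrt(2))) = 885*(173 + (27 + 5*I*sqrt(2))) = 885*(200 + 5*I*sqrt(2)) = 177000 + 4425*I*sqrt(2)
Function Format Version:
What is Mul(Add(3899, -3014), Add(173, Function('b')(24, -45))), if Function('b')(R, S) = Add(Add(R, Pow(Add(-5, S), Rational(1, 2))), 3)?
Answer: Add(177000, Mul(4425, I, Pow(2, Rational(1, 2)))) ≈ Add(1.7700e+5, Mul(6257.9, I))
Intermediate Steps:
Function('b')(R, S) = Add(3, R, Pow(Add(-5, S), Rational(1, 2)))
Mul(Add(3899, -3014), Add(173, Function('b')(24, -45))) = Mul(Add(3899, -3014), Add(173, Add(3, 24, Pow(Add(-5, -45), Rational(1, 2))))) = Mul(885, Add(173, Add(3, 24, Pow(-50, Rational(1, 2))))) = Mul(885, Add(173, Add(3, 24, Mul(5, I, Pow(2, Rational(1, 2)))))) = Mul(885, Add(173, Add(27, Mul(5, I, Pow(2, Rational(1, 2)))))) = Mul(885, Add(200, Mul(5, I, Pow(2, Rational(1, 2))))) = Add(177000, Mul(4425, I, Pow(2, Rational(1, 2))))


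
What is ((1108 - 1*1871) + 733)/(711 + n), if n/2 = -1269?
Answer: 10/609 ≈ 0.016420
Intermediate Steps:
n = -2538 (n = 2*(-1269) = -2538)
((1108 - 1*1871) + 733)/(711 + n) = ((1108 - 1*1871) + 733)/(711 - 2538) = ((1108 - 1871) + 733)/(-1827) = (-763 + 733)*(-1/1827) = -30*(-1/1827) = 10/609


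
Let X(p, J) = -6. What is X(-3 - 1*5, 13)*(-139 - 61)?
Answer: 1200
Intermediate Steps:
X(-3 - 1*5, 13)*(-139 - 61) = -6*(-139 - 61) = -6*(-200) = 1200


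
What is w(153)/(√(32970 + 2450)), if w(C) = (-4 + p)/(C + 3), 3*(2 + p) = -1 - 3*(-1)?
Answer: -2*√8855/1036035 ≈ -0.00018166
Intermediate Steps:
p = -4/3 (p = -2 + (-1 - 3*(-1))/3 = -2 + (-1 + 3)/3 = -2 + (⅓)*2 = -2 + ⅔ = -4/3 ≈ -1.3333)
w(C) = -16/(3*(3 + C)) (w(C) = (-4 - 4/3)/(C + 3) = -16/3/(3 + C) = -16/(3*(3 + C)))
w(153)/(√(32970 + 2450)) = (-16/(9 + 3*153))/(√(32970 + 2450)) = (-16/(9 + 459))/(√35420) = (-16/468)/((2*√8855)) = (-16*1/468)*(√8855/17710) = -2*√8855/1036035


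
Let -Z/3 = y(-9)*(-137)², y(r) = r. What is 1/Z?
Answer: 1/506763 ≈ 1.9733e-6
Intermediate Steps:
Z = 506763 (Z = -(-27)*(-137)² = -(-27)*18769 = -3*(-168921) = 506763)
1/Z = 1/506763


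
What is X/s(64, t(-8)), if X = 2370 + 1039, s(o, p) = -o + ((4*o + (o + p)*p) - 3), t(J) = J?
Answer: -487/37 ≈ -13.162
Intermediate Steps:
s(o, p) = -3 + 3*o + p*(o + p) (s(o, p) = -o + ((4*o + p*(o + p)) - 3) = -o + (-3 + 4*o + p*(o + p)) = -3 + 3*o + p*(o + p))
X = 3409
X/s(64, t(-8)) = 3409/(-3 + (-8)**2 + 3*64 + 64*(-8)) = 3409/(-3 + 64 + 192 - 512) = 3409/(-259) = 3409*(-1/259) = -487/37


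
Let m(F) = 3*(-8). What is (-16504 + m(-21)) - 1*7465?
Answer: -23993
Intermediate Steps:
m(F) = -24
(-16504 + m(-21)) - 1*7465 = (-16504 - 24) - 1*7465 = -16528 - 7465 = -23993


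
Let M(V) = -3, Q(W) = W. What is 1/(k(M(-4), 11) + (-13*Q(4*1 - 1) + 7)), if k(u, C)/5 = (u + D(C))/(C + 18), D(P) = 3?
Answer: -1/32 ≈ -0.031250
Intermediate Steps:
k(u, C) = 5*(3 + u)/(18 + C) (k(u, C) = 5*((u + 3)/(C + 18)) = 5*((3 + u)/(18 + C)) = 5*(3 + u)/(18 + C))
1/(k(M(-4), 11) + (-13*Q(4*1 - 1) + 7)) = 1/(5*(3 - 3)/(18 + 11) + (-13*(4*1 - 1) + 7)) = 1/(5*0/29 + (-13*(4 - 1) + 7)) = 1/(5*(1/29)*0 + (-13*3 + 7)) = 1/(0 + (-39 + 7)) = 1/(0 - 32) = 1/(-32) = -1/32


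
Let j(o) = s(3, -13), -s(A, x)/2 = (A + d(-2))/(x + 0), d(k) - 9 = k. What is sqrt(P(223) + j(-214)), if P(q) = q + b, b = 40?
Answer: sqrt(44707)/13 ≈ 16.265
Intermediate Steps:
d(k) = 9 + k
s(A, x) = -2*(7 + A)/x (s(A, x) = -2*(A + (9 - 2))/(x + 0) = -2*(A + 7)/x = -2*(7 + A)/x)
j(o) = 20/13 (j(o) = 2*(-7 - 1*3)/(-13) = 2*(-1/13)*(-7 - 3) = 2*(-1/13)*(-10) = 20/13)
P(q) = 40 + q (P(q) = q + 40 = 40 + q)
sqrt(P(223) + j(-214)) = sqrt((40 + 223) + 20/13) = sqrt(263 + 20/13) = sqrt(3439/13) = sqrt(44707)/13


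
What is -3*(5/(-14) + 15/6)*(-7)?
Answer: 45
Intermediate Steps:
-3*(5/(-14) + 15/6)*(-7) = -3*(5*(-1/14) + 15*(⅙))*(-7) = -3*(-5/14 + 5/2)*(-7) = -3*15/7*(-7) = -45/7*(-7) = 45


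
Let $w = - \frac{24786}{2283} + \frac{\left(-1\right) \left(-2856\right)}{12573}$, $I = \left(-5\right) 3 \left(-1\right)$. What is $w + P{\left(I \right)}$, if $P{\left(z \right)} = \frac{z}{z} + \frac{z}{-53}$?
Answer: $- \frac{1675587872}{169035603} \approx -9.9126$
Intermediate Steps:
$I = 15$ ($I = \left(-15\right) \left(-1\right) = 15$)
$w = - \frac{33901570}{3189351}$ ($w = \left(-24786\right) \frac{1}{2283} + 2856 \cdot \frac{1}{12573} = - \frac{8262}{761} + \frac{952}{4191} = - \frac{33901570}{3189351} \approx -10.63$)
$P{\left(z \right)} = 1 - \frac{z}{53}$ ($P{\left(z \right)} = 1 + z \left(- \frac{1}{53}\right) = 1 - \frac{z}{53}$)
$w + P{\left(I \right)} = - \frac{33901570}{3189351} + \left(1 - \frac{15}{53}\right) = - \frac{33901570}{3189351} + \frac{38}{53} = - \frac{1675587872}{169035603}$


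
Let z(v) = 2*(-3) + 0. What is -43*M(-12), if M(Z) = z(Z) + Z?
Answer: 774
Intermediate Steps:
z(v) = -6 (z(v) = -6 + 0 = -6)
M(Z) = -6 + Z
-43*M(-12) = -43*(-6 - 12) = -43*(-18) = 774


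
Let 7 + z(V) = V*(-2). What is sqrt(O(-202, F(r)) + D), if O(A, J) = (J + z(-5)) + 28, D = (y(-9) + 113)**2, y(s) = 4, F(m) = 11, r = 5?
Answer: sqrt(13731) ≈ 117.18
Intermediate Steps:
D = 13689 (D = (4 + 113)**2 = 117**2 = 13689)
z(V) = -7 - 2*V (z(V) = -7 + V*(-2) = -7 - 2*V)
O(A, J) = 31 + J (O(A, J) = (J + (-7 - 2*(-5))) + 28 = (J + (-7 + 10)) + 28 = (J + 3) + 28 = (3 + J) + 28 = 31 + J)
sqrt(O(-202, F(r)) + D) = sqrt((31 + 11) + 13689) = sqrt(42 + 13689) = sqrt(13731)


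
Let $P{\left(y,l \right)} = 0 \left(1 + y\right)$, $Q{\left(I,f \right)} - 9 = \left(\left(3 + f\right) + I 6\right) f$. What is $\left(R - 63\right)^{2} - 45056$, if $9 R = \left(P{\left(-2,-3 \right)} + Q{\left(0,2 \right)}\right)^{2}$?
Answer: $- \frac{3607100}{81} \approx -44532.0$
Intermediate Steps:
$Q{\left(I,f \right)} = 9 + f \left(3 + f + 6 I\right)$ ($Q{\left(I,f \right)} = 9 + \left(\left(3 + f\right) + I 6\right) f = 9 + \left(\left(3 + f\right) + 6 I\right) f = 9 + \left(3 + f + 6 I\right) f = 9 + f \left(3 + f + 6 I\right)$)
$P{\left(y,l \right)} = 0$
$R = \frac{361}{9}$ ($R = \frac{\left(0 + \left(9 + 2^{2} + 3 \cdot 2 + 6 \cdot 0 \cdot 2\right)\right)^{2}}{9} = \frac{\left(0 + \left(9 + 4 + 6 + 0\right)\right)^{2}}{9} = \frac{\left(0 + 19\right)^{2}}{9} = \frac{19^{2}}{9} = \frac{1}{9} \cdot 361 = \frac{361}{9} \approx 40.111$)
$\left(R - 63\right)^{2} - 45056 = \left(\frac{361}{9} - 63\right)^{2} - 45056 = \left(- \frac{206}{9}\right)^{2} - 45056 = \frac{42436}{81} - 45056 = - \frac{3607100}{81}$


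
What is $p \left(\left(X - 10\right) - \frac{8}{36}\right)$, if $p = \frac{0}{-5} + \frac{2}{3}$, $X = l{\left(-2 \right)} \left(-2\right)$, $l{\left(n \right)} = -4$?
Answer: $- \frac{40}{27} \approx -1.4815$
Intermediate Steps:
$X = 8$ ($X = \left(-4\right) \left(-2\right) = 8$)
$p = \frac{2}{3}$ ($p = 0 \left(- \frac{1}{5}\right) + 2 \cdot \frac{1}{3} = 0 + \frac{2}{3} = \frac{2}{3} \approx 0.66667$)
$p \left(\left(X - 10\right) - \frac{8}{36}\right) = \frac{2 \left(\left(8 - 10\right) - \frac{8}{36}\right)}{3} = \frac{2 \left(\left(8 - 10\right) - \frac{2}{9}\right)}{3} = \frac{2 \left(-2 - \frac{2}{9}\right)}{3} = \frac{2}{3} \left(- \frac{20}{9}\right) = - \frac{40}{27}$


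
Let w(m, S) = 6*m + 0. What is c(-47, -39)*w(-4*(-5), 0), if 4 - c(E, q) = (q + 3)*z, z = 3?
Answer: 13440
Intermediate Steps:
c(E, q) = -5 - 3*q (c(E, q) = 4 - (q + 3)*3 = 4 - (3 + q)*3 = 4 - (9 + 3*q) = 4 + (-9 - 3*q) = -5 - 3*q)
w(m, S) = 6*m
c(-47, -39)*w(-4*(-5), 0) = (-5 - 3*(-39))*(6*(-4*(-5))) = (-5 + 117)*(6*20) = 112*120 = 13440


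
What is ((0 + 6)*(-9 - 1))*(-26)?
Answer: 1560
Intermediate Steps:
((0 + 6)*(-9 - 1))*(-26) = (6*(-10))*(-26) = -60*(-26) = 1560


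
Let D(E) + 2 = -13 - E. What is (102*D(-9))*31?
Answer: -18972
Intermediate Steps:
D(E) = -15 - E (D(E) = -2 + (-13 - E) = -15 - E)
(102*D(-9))*31 = (102*(-15 - 1*(-9)))*31 = (102*(-15 + 9))*31 = (102*(-6))*31 = -612*31 = -18972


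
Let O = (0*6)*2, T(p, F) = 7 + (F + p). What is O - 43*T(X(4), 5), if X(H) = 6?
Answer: -774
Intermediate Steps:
T(p, F) = 7 + F + p
O = 0 (O = 0*2 = 0)
O - 43*T(X(4), 5) = 0 - 43*(7 + 5 + 6) = 0 - 43*18 = 0 - 774 = -774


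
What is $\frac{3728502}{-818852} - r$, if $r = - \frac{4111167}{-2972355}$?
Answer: $- \frac{2408144813749}{405653139410} \approx -5.9365$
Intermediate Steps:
$r = \frac{1370389}{990785}$ ($r = \left(-4111167\right) \left(- \frac{1}{2972355}\right) = \frac{1370389}{990785} \approx 1.3831$)
$\frac{3728502}{-818852} - r = \frac{3728502}{-818852} - \frac{1370389}{990785} = 3728502 \left(- \frac{1}{818852}\right) - \frac{1370389}{990785} = - \frac{1864251}{409426} - \frac{1370389}{990785} = - \frac{2408144813749}{405653139410}$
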